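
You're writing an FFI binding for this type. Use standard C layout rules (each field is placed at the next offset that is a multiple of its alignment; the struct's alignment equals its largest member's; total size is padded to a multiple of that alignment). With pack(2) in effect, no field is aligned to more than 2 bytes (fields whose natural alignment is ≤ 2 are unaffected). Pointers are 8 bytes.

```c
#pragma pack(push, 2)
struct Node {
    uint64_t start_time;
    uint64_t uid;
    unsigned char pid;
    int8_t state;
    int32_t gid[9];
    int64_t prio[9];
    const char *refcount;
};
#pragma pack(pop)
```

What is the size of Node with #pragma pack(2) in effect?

0..8  start_time  (8B, 2-aligned)
8..16  uid  (8B, 2-aligned)
16..17  pid  (1B, 1-aligned)
17..18  state  (1B, 1-aligned)
18..54  gid  (36B, 2-aligned)
54..126  prio  (72B, 2-aligned)
126..134  refcount  (8B, 2-aligned)
sizeof = 134, alignof = 2

134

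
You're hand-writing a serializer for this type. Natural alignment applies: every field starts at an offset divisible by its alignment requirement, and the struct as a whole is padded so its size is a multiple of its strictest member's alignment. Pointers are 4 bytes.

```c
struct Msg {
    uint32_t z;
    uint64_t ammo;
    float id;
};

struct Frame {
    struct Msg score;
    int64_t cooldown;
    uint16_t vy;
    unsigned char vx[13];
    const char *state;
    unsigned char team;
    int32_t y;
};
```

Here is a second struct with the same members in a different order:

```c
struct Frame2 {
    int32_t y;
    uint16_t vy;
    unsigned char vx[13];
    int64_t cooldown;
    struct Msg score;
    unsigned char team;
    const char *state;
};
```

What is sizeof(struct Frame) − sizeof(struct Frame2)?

0

Msg: @0: z [4B, align 4] → 4; +4 pad (align 8); @8: ammo [8B, align 8] → 16; @16: id [4B, align 4] → 20; +4 tail pad (align 8); size 24, align 8
@0: score [24B, align 8] → 24
@24: cooldown [8B, align 8] → 32
@32: vy [2B, align 2] → 34
@34: vx [13B, align 1] → 47
+1 pad (align 4)
@48: state [4B, align 4] → 52
@52: team [1B, align 1] → 53
+3 pad (align 4)
@56: y [4B, align 4] → 60
+4 tail pad (align 8)
size 64, align 8
— Frame2 —
@0: y [4B, align 4] → 4
@4: vy [2B, align 2] → 6
@6: vx [13B, align 1] → 19
+5 pad (align 8)
@24: cooldown [8B, align 8] → 32
@32: score [24B, align 8] → 56
@56: team [1B, align 1] → 57
+3 pad (align 4)
@60: state [4B, align 4] → 64
size 64, align 8
64 − 64 = 0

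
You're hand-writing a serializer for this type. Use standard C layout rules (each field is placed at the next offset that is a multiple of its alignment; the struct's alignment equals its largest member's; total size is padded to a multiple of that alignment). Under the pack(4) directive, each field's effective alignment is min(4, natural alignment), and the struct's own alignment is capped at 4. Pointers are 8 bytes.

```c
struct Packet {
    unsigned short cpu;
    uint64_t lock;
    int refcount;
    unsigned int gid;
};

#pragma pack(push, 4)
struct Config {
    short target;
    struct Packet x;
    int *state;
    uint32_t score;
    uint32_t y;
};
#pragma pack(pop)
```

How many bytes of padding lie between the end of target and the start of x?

2

Packet: @0: cpu [2B, align 2] → 2; +6 pad (align 8); @8: lock [8B, align 8] → 16; @16: refcount [4B, align 4] → 20; @20: gid [4B, align 4] → 24; size 24, align 8
@0: target [2B, align 2] → 2
+2 pad (align 4)
@4: x [24B, align 4] → 28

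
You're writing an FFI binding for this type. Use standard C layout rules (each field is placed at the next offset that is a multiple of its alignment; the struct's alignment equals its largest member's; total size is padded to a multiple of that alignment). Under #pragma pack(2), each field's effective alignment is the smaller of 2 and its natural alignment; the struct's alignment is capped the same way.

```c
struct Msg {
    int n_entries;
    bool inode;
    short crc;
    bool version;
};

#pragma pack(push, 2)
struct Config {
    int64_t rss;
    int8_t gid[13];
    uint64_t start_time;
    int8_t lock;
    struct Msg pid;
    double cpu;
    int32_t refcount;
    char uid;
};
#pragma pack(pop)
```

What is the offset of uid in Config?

Msg: n_entries at 0 (size 4, align 4) → ends 4; inode at 4 (size 1, align 1) → ends 5; pad 1 to align 2 for crc; crc at 6 (size 2, align 2) → ends 8; version at 8 (size 1, align 1) → ends 9; tail pad 3 to reach multiple of 4; total 12 bytes, alignment 4
rss at 0 (size 8, align 2) → ends 8
gid at 8 (size 13, align 1) → ends 21
pad 1 to align 2 for start_time
start_time at 22 (size 8, align 2) → ends 30
lock at 30 (size 1, align 1) → ends 31
pad 1 to align 2 for pid
pid at 32 (size 12, align 2) → ends 44
cpu at 44 (size 8, align 2) → ends 52
refcount at 52 (size 4, align 2) → ends 56
uid at 56 (size 1, align 1) → ends 57

56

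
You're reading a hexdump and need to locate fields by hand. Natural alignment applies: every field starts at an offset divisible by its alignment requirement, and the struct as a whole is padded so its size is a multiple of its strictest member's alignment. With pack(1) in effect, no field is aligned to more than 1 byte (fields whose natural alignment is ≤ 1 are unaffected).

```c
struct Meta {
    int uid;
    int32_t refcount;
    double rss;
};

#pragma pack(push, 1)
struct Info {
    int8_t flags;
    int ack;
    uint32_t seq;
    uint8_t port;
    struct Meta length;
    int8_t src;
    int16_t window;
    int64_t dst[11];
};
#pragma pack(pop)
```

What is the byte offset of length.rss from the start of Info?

18

Meta: @0: uid [4B, align 4] → 4; @4: refcount [4B, align 4] → 8; @8: rss [8B, align 8] → 16; size 16, align 8
@0: flags [1B, align 1] → 1
@1: ack [4B, align 1] → 5
@5: seq [4B, align 1] → 9
@9: port [1B, align 1] → 10
@10: length [16B, align 1] → 26
within Meta: rss at 8
10 + 8 = 18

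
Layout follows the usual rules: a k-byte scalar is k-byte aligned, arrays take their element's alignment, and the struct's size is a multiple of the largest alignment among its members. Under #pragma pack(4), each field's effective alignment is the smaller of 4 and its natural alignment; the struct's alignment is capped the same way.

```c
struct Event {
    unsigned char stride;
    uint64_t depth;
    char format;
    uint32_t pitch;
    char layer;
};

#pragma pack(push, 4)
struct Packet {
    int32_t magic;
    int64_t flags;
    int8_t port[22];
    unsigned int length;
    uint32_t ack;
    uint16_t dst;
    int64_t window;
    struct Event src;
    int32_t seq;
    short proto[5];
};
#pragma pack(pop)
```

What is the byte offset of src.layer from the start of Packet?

Event: 0..1  stride  (1B, 1-aligned); 1..8  -- padding (7B); 8..16  depth  (8B, 8-aligned); 16..17  format  (1B, 1-aligned); 17..20  -- padding (3B); 20..24  pitch  (4B, 4-aligned); 24..25  layer  (1B, 1-aligned); 25..32  -- tail padding (7B); sizeof = 32, alignof = 8
0..4  magic  (4B, 4-aligned)
4..12  flags  (8B, 4-aligned)
12..34  port  (22B, 1-aligned)
34..36  -- padding (2B)
36..40  length  (4B, 4-aligned)
40..44  ack  (4B, 4-aligned)
44..46  dst  (2B, 2-aligned)
46..48  -- padding (2B)
48..56  window  (8B, 4-aligned)
56..88  src  (32B, 4-aligned)
within Event: layer at 24
56 + 24 = 80

80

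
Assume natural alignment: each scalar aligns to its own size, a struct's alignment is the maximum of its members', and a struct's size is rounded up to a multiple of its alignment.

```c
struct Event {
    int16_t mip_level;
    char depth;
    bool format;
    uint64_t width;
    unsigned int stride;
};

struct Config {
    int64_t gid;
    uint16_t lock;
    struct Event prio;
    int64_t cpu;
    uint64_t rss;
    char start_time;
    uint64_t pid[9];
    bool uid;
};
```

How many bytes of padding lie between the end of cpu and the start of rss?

Event: mip_level at 0 (size 2, align 2) → ends 2; depth at 2 (size 1, align 1) → ends 3; format at 3 (size 1, align 1) → ends 4; pad 4 to align 8 for width; width at 8 (size 8, align 8) → ends 16; stride at 16 (size 4, align 4) → ends 20; tail pad 4 to reach multiple of 8; total 24 bytes, alignment 8
gid at 0 (size 8, align 8) → ends 8
lock at 8 (size 2, align 2) → ends 10
pad 6 to align 8 for prio
prio at 16 (size 24, align 8) → ends 40
cpu at 40 (size 8, align 8) → ends 48
rss at 48 (size 8, align 8) → ends 56

0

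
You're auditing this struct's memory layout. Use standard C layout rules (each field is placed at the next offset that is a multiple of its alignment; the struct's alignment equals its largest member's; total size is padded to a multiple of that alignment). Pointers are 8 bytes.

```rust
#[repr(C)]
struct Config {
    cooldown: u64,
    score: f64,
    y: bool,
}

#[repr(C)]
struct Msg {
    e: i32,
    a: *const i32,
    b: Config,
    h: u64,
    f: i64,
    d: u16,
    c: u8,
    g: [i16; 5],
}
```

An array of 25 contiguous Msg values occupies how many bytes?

1800

Config: cooldown at 0 (size 8, align 8) → ends 8; score at 8 (size 8, align 8) → ends 16; y at 16 (size 1, align 1) → ends 17; tail pad 7 to reach multiple of 8; total 24 bytes, alignment 8
e at 0 (size 4, align 4) → ends 4
pad 4 to align 8 for a
a at 8 (size 8, align 8) → ends 16
b at 16 (size 24, align 8) → ends 40
h at 40 (size 8, align 8) → ends 48
f at 48 (size 8, align 8) → ends 56
d at 56 (size 2, align 2) → ends 58
c at 58 (size 1, align 1) → ends 59
pad 1 to align 2 for g
g at 60 (size 10, align 2) → ends 70
tail pad 2 to reach multiple of 8
total 72 bytes, alignment 8
array of 25: 25 × 72 = 1800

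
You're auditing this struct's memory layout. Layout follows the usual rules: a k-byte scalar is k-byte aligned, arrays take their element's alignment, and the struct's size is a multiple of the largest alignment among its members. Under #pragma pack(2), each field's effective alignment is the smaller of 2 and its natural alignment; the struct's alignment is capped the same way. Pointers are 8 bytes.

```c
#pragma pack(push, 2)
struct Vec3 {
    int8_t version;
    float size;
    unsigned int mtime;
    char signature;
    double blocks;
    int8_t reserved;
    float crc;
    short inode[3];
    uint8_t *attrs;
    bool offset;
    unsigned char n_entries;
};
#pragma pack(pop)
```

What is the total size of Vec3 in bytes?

@0: version [1B, align 1] → 1
+1 pad (align 2)
@2: size [4B, align 2] → 6
@6: mtime [4B, align 2] → 10
@10: signature [1B, align 1] → 11
+1 pad (align 2)
@12: blocks [8B, align 2] → 20
@20: reserved [1B, align 1] → 21
+1 pad (align 2)
@22: crc [4B, align 2] → 26
@26: inode [6B, align 2] → 32
@32: attrs [8B, align 2] → 40
@40: offset [1B, align 1] → 41
@41: n_entries [1B, align 1] → 42
size 42, align 2

42 bytes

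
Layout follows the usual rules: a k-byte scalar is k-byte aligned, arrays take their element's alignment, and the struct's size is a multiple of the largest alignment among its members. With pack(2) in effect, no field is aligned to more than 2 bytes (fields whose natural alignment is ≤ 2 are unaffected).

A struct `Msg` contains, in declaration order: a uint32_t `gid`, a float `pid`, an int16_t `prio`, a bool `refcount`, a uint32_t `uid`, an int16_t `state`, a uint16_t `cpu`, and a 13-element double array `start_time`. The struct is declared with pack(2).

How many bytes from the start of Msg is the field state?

16

0..4  gid  (4B, 2-aligned)
4..8  pid  (4B, 2-aligned)
8..10  prio  (2B, 2-aligned)
10..11  refcount  (1B, 1-aligned)
11..12  -- padding (1B)
12..16  uid  (4B, 2-aligned)
16..18  state  (2B, 2-aligned)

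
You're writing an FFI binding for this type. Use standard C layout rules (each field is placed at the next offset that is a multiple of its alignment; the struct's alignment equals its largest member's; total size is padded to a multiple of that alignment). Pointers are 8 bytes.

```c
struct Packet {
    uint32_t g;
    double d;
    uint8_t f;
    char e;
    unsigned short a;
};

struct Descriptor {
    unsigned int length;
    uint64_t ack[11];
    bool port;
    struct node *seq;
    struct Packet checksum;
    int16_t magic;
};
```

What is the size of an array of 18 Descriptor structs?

Packet: g at 0 (size 4, align 4) → ends 4; pad 4 to align 8 for d; d at 8 (size 8, align 8) → ends 16; f at 16 (size 1, align 1) → ends 17; e at 17 (size 1, align 1) → ends 18; a at 18 (size 2, align 2) → ends 20; tail pad 4 to reach multiple of 8; total 24 bytes, alignment 8
length at 0 (size 4, align 4) → ends 4
pad 4 to align 8 for ack
ack at 8 (size 88, align 8) → ends 96
port at 96 (size 1, align 1) → ends 97
pad 7 to align 8 for seq
seq at 104 (size 8, align 8) → ends 112
checksum at 112 (size 24, align 8) → ends 136
magic at 136 (size 2, align 2) → ends 138
tail pad 6 to reach multiple of 8
total 144 bytes, alignment 8
array of 18: 18 × 144 = 2592

2592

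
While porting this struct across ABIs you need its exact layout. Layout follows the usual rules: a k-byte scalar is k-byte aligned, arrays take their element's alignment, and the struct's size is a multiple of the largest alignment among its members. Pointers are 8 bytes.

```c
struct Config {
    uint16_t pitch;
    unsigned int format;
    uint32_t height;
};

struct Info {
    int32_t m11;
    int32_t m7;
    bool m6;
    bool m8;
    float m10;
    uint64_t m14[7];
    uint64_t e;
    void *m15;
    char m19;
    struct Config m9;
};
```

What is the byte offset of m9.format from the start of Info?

96

Config: pitch at 0 (size 2, align 2) → ends 2; pad 2 to align 4 for format; format at 4 (size 4, align 4) → ends 8; height at 8 (size 4, align 4) → ends 12; total 12 bytes, alignment 4
m11 at 0 (size 4, align 4) → ends 4
m7 at 4 (size 4, align 4) → ends 8
m6 at 8 (size 1, align 1) → ends 9
m8 at 9 (size 1, align 1) → ends 10
pad 2 to align 4 for m10
m10 at 12 (size 4, align 4) → ends 16
m14 at 16 (size 56, align 8) → ends 72
e at 72 (size 8, align 8) → ends 80
m15 at 80 (size 8, align 8) → ends 88
m19 at 88 (size 1, align 1) → ends 89
pad 3 to align 4 for m9
m9 at 92 (size 12, align 4) → ends 104
within Config: format at 4
92 + 4 = 96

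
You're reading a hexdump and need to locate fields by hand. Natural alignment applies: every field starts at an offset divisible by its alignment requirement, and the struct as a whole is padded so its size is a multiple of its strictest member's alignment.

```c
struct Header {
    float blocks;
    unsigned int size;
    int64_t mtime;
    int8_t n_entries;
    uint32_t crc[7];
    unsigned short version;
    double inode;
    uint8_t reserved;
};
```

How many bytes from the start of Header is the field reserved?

@0: blocks [4B, align 4] → 4
@4: size [4B, align 4] → 8
@8: mtime [8B, align 8] → 16
@16: n_entries [1B, align 1] → 17
+3 pad (align 4)
@20: crc [28B, align 4] → 48
@48: version [2B, align 2] → 50
+6 pad (align 8)
@56: inode [8B, align 8] → 64
@64: reserved [1B, align 1] → 65

64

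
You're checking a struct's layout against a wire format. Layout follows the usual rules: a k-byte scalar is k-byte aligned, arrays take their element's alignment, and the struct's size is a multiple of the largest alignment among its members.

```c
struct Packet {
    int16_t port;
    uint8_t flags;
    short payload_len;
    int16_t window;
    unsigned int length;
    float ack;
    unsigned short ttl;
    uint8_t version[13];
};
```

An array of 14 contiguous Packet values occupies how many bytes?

port at 0 (size 2, align 2) → ends 2
flags at 2 (size 1, align 1) → ends 3
pad 1 to align 2 for payload_len
payload_len at 4 (size 2, align 2) → ends 6
window at 6 (size 2, align 2) → ends 8
length at 8 (size 4, align 4) → ends 12
ack at 12 (size 4, align 4) → ends 16
ttl at 16 (size 2, align 2) → ends 18
version at 18 (size 13, align 1) → ends 31
tail pad 1 to reach multiple of 4
total 32 bytes, alignment 4
array of 14: 14 × 32 = 448

448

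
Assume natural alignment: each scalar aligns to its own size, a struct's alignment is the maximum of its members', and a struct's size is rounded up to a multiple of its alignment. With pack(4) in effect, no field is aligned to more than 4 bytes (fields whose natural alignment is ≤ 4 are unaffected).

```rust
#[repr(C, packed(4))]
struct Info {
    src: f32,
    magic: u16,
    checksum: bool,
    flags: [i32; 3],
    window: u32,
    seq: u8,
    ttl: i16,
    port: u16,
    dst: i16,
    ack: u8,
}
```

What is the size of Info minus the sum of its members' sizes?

5

0..4  src  (4B, 4-aligned)
4..6  magic  (2B, 2-aligned)
6..7  checksum  (1B, 1-aligned)
7..8  -- padding (1B)
8..20  flags  (12B, 4-aligned)
20..24  window  (4B, 4-aligned)
24..25  seq  (1B, 1-aligned)
25..26  -- padding (1B)
26..28  ttl  (2B, 2-aligned)
28..30  port  (2B, 2-aligned)
30..32  dst  (2B, 2-aligned)
32..33  ack  (1B, 1-aligned)
33..36  -- tail padding (3B)
sizeof = 36, alignof = 4
data bytes 31, size 36 → padding 5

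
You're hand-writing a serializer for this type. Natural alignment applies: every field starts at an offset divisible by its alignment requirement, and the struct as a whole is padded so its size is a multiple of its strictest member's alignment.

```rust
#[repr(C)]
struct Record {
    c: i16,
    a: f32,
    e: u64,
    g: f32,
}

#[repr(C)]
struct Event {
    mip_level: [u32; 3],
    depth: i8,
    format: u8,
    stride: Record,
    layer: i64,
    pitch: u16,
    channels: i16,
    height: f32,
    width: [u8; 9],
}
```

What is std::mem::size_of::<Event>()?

Record: 0..2  c  (2B, 2-aligned); 2..4  -- padding (2B); 4..8  a  (4B, 4-aligned); 8..16  e  (8B, 8-aligned); 16..20  g  (4B, 4-aligned); 20..24  -- tail padding (4B); sizeof = 24, alignof = 8
0..12  mip_level  (12B, 4-aligned)
12..13  depth  (1B, 1-aligned)
13..14  format  (1B, 1-aligned)
14..16  -- padding (2B)
16..40  stride  (24B, 8-aligned)
40..48  layer  (8B, 8-aligned)
48..50  pitch  (2B, 2-aligned)
50..52  channels  (2B, 2-aligned)
52..56  height  (4B, 4-aligned)
56..65  width  (9B, 1-aligned)
65..72  -- tail padding (7B)
sizeof = 72, alignof = 8

72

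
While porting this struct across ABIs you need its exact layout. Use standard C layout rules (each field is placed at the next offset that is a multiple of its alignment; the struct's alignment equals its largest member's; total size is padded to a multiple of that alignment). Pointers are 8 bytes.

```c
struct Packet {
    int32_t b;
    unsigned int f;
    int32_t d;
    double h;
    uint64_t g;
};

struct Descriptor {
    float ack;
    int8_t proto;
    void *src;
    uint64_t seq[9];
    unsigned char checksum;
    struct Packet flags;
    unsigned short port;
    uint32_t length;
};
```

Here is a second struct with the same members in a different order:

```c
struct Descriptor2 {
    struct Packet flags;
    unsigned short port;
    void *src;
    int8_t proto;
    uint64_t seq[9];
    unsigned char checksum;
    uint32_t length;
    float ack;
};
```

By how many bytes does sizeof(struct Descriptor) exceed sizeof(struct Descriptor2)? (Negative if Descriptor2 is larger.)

Packet: b at 0 (size 4, align 4) → ends 4; f at 4 (size 4, align 4) → ends 8; d at 8 (size 4, align 4) → ends 12; pad 4 to align 8 for h; h at 16 (size 8, align 8) → ends 24; g at 24 (size 8, align 8) → ends 32; total 32 bytes, alignment 8
ack at 0 (size 4, align 4) → ends 4
proto at 4 (size 1, align 1) → ends 5
pad 3 to align 8 for src
src at 8 (size 8, align 8) → ends 16
seq at 16 (size 72, align 8) → ends 88
checksum at 88 (size 1, align 1) → ends 89
pad 7 to align 8 for flags
flags at 96 (size 32, align 8) → ends 128
port at 128 (size 2, align 2) → ends 130
pad 2 to align 4 for length
length at 132 (size 4, align 4) → ends 136
total 136 bytes, alignment 8
— Descriptor2 —
flags at 0 (size 32, align 8) → ends 32
port at 32 (size 2, align 2) → ends 34
pad 6 to align 8 for src
src at 40 (size 8, align 8) → ends 48
proto at 48 (size 1, align 1) → ends 49
pad 7 to align 8 for seq
seq at 56 (size 72, align 8) → ends 128
checksum at 128 (size 1, align 1) → ends 129
pad 3 to align 4 for length
length at 132 (size 4, align 4) → ends 136
ack at 136 (size 4, align 4) → ends 140
tail pad 4 to reach multiple of 8
total 144 bytes, alignment 8
136 − 144 = -8

-8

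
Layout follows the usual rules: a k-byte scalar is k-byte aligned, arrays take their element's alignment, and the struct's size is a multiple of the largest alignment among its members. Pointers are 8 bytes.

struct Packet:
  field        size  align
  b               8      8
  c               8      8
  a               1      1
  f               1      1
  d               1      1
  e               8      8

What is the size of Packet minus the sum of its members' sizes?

5

0..8  b  (8B, 8-aligned)
8..16  c  (8B, 8-aligned)
16..17  a  (1B, 1-aligned)
17..18  f  (1B, 1-aligned)
18..19  d  (1B, 1-aligned)
19..24  -- padding (5B)
24..32  e  (8B, 8-aligned)
sizeof = 32, alignof = 8
data bytes 27, size 32 → padding 5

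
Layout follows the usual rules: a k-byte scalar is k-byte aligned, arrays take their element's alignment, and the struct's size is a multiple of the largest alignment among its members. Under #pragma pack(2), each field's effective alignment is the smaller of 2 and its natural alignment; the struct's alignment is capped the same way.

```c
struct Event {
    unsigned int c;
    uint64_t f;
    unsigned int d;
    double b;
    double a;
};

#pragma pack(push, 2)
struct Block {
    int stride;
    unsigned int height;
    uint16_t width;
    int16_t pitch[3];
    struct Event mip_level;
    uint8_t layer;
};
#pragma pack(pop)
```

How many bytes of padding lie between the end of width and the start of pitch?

Event: c at 0 (size 4, align 4) → ends 4; pad 4 to align 8 for f; f at 8 (size 8, align 8) → ends 16; d at 16 (size 4, align 4) → ends 20; pad 4 to align 8 for b; b at 24 (size 8, align 8) → ends 32; a at 32 (size 8, align 8) → ends 40; total 40 bytes, alignment 8
stride at 0 (size 4, align 2) → ends 4
height at 4 (size 4, align 2) → ends 8
width at 8 (size 2, align 2) → ends 10
pitch at 10 (size 6, align 2) → ends 16

0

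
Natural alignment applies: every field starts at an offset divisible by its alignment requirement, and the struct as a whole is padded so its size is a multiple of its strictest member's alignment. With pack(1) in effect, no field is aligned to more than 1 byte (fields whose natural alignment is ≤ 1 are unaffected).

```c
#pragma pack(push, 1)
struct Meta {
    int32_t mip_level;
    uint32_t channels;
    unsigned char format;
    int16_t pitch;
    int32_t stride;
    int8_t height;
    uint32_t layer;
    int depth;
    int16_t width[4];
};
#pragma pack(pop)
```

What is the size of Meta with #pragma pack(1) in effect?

mip_level at 0 (size 4, align 1) → ends 4
channels at 4 (size 4, align 1) → ends 8
format at 8 (size 1, align 1) → ends 9
pitch at 9 (size 2, align 1) → ends 11
stride at 11 (size 4, align 1) → ends 15
height at 15 (size 1, align 1) → ends 16
layer at 16 (size 4, align 1) → ends 20
depth at 20 (size 4, align 1) → ends 24
width at 24 (size 8, align 1) → ends 32
total 32 bytes, alignment 1

32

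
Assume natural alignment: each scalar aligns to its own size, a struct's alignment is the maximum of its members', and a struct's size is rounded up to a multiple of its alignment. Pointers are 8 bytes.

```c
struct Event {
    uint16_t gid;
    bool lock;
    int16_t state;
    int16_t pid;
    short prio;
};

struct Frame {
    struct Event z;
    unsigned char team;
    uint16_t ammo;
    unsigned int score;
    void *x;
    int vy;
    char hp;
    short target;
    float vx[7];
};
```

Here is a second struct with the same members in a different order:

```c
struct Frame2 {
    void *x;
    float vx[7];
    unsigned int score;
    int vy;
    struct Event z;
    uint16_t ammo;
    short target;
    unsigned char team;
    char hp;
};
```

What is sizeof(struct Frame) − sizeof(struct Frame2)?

Event: gid at 0 (size 2, align 2) → ends 2; lock at 2 (size 1, align 1) → ends 3; pad 1 to align 2 for state; state at 4 (size 2, align 2) → ends 6; pid at 6 (size 2, align 2) → ends 8; prio at 8 (size 2, align 2) → ends 10; total 10 bytes, alignment 2
z at 0 (size 10, align 2) → ends 10
team at 10 (size 1, align 1) → ends 11
pad 1 to align 2 for ammo
ammo at 12 (size 2, align 2) → ends 14
pad 2 to align 4 for score
score at 16 (size 4, align 4) → ends 20
pad 4 to align 8 for x
x at 24 (size 8, align 8) → ends 32
vy at 32 (size 4, align 4) → ends 36
hp at 36 (size 1, align 1) → ends 37
pad 1 to align 2 for target
target at 38 (size 2, align 2) → ends 40
vx at 40 (size 28, align 4) → ends 68
tail pad 4 to reach multiple of 8
total 72 bytes, alignment 8
— Frame2 —
x at 0 (size 8, align 8) → ends 8
vx at 8 (size 28, align 4) → ends 36
score at 36 (size 4, align 4) → ends 40
vy at 40 (size 4, align 4) → ends 44
z at 44 (size 10, align 2) → ends 54
ammo at 54 (size 2, align 2) → ends 56
target at 56 (size 2, align 2) → ends 58
team at 58 (size 1, align 1) → ends 59
hp at 59 (size 1, align 1) → ends 60
tail pad 4 to reach multiple of 8
total 64 bytes, alignment 8
72 − 64 = 8

8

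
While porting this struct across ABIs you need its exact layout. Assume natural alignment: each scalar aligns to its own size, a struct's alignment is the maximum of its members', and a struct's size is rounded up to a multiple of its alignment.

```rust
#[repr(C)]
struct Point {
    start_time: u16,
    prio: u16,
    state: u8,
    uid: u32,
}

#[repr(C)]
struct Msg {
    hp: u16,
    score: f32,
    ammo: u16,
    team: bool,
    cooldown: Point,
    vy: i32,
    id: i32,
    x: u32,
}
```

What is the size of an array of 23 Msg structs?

Point: 0..2  start_time  (2B, 2-aligned); 2..4  prio  (2B, 2-aligned); 4..5  state  (1B, 1-aligned); 5..8  -- padding (3B); 8..12  uid  (4B, 4-aligned); sizeof = 12, alignof = 4
0..2  hp  (2B, 2-aligned)
2..4  -- padding (2B)
4..8  score  (4B, 4-aligned)
8..10  ammo  (2B, 2-aligned)
10..11  team  (1B, 1-aligned)
11..12  -- padding (1B)
12..24  cooldown  (12B, 4-aligned)
24..28  vy  (4B, 4-aligned)
28..32  id  (4B, 4-aligned)
32..36  x  (4B, 4-aligned)
sizeof = 36, alignof = 4
array of 23: 23 × 36 = 828

828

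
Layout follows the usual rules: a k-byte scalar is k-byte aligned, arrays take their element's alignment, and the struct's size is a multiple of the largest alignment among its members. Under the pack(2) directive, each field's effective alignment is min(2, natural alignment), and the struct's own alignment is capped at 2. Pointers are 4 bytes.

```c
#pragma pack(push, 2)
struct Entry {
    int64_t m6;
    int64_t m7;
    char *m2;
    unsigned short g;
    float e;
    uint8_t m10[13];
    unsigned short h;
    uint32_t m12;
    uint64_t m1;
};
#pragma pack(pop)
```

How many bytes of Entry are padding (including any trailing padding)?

1

0..8  m6  (8B, 2-aligned)
8..16  m7  (8B, 2-aligned)
16..20  m2  (4B, 2-aligned)
20..22  g  (2B, 2-aligned)
22..26  e  (4B, 2-aligned)
26..39  m10  (13B, 1-aligned)
39..40  -- padding (1B)
40..42  h  (2B, 2-aligned)
42..46  m12  (4B, 2-aligned)
46..54  m1  (8B, 2-aligned)
sizeof = 54, alignof = 2
data bytes 53, size 54 → padding 1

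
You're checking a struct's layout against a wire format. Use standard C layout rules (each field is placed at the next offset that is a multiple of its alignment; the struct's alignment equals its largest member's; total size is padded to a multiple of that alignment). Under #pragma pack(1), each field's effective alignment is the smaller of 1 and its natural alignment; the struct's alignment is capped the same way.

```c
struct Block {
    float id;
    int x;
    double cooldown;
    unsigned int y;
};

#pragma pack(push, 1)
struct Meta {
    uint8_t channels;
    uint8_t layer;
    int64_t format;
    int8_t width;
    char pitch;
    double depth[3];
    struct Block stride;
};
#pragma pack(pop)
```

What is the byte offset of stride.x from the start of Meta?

Block: @0: id [4B, align 4] → 4; @4: x [4B, align 4] → 8; @8: cooldown [8B, align 8] → 16; @16: y [4B, align 4] → 20; +4 tail pad (align 8); size 24, align 8
@0: channels [1B, align 1] → 1
@1: layer [1B, align 1] → 2
@2: format [8B, align 1] → 10
@10: width [1B, align 1] → 11
@11: pitch [1B, align 1] → 12
@12: depth [24B, align 1] → 36
@36: stride [24B, align 1] → 60
within Block: x at 4
36 + 4 = 40

40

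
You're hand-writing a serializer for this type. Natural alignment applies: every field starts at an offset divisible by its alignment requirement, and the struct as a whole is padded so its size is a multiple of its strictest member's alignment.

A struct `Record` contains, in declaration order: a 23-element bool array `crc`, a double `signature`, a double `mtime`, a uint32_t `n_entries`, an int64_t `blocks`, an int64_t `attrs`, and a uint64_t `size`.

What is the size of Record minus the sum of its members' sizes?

crc at 0 (size 23, align 1) → ends 23
pad 1 to align 8 for signature
signature at 24 (size 8, align 8) → ends 32
mtime at 32 (size 8, align 8) → ends 40
n_entries at 40 (size 4, align 4) → ends 44
pad 4 to align 8 for blocks
blocks at 48 (size 8, align 8) → ends 56
attrs at 56 (size 8, align 8) → ends 64
size at 64 (size 8, align 8) → ends 72
total 72 bytes, alignment 8
data bytes 67, size 72 → padding 5

5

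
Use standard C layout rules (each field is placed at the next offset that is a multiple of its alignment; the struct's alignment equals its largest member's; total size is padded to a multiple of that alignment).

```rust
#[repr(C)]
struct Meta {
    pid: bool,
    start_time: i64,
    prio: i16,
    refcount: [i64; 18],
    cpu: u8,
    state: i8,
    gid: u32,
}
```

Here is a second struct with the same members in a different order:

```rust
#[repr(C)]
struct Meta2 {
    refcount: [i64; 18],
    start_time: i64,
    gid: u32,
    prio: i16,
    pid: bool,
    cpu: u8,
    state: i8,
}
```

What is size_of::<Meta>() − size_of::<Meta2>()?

8

0..1  pid  (1B, 1-aligned)
1..8  -- padding (7B)
8..16  start_time  (8B, 8-aligned)
16..18  prio  (2B, 2-aligned)
18..24  -- padding (6B)
24..168  refcount  (144B, 8-aligned)
168..169  cpu  (1B, 1-aligned)
169..170  state  (1B, 1-aligned)
170..172  -- padding (2B)
172..176  gid  (4B, 4-aligned)
sizeof = 176, alignof = 8
— Meta2 —
0..144  refcount  (144B, 8-aligned)
144..152  start_time  (8B, 8-aligned)
152..156  gid  (4B, 4-aligned)
156..158  prio  (2B, 2-aligned)
158..159  pid  (1B, 1-aligned)
159..160  cpu  (1B, 1-aligned)
160..161  state  (1B, 1-aligned)
161..168  -- tail padding (7B)
sizeof = 168, alignof = 8
176 − 168 = 8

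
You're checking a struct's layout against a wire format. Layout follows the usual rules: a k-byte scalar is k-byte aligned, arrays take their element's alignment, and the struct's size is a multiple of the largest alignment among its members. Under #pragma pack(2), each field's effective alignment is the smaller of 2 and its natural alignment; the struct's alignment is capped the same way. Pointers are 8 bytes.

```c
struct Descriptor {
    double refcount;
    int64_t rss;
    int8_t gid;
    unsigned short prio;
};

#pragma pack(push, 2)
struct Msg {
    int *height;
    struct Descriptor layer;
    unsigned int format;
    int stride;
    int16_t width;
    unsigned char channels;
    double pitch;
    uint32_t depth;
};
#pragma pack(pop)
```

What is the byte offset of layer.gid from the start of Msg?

Descriptor: 0..8  refcount  (8B, 8-aligned); 8..16  rss  (8B, 8-aligned); 16..17  gid  (1B, 1-aligned); 17..18  -- padding (1B); 18..20  prio  (2B, 2-aligned); 20..24  -- tail padding (4B); sizeof = 24, alignof = 8
0..8  height  (8B, 2-aligned)
8..32  layer  (24B, 2-aligned)
within Descriptor: gid at 16
8 + 16 = 24

24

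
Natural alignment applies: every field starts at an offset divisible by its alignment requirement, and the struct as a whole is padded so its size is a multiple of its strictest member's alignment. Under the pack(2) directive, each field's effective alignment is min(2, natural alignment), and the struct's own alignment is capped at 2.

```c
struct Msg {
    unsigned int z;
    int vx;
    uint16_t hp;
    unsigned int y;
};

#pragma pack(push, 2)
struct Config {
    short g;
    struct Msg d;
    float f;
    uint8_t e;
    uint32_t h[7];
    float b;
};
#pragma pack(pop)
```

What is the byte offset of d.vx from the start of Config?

Msg: @0: z [4B, align 4] → 4; @4: vx [4B, align 4] → 8; @8: hp [2B, align 2] → 10; +2 pad (align 4); @12: y [4B, align 4] → 16; size 16, align 4
@0: g [2B, align 2] → 2
@2: d [16B, align 2] → 18
within Msg: vx at 4
2 + 4 = 6

6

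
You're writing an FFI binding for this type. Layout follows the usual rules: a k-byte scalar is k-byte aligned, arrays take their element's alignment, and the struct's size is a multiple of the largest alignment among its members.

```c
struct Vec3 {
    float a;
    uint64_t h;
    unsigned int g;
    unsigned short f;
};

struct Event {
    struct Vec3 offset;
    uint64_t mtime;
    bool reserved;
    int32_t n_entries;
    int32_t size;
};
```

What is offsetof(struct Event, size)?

Vec3: a at 0 (size 4, align 4) → ends 4; pad 4 to align 8 for h; h at 8 (size 8, align 8) → ends 16; g at 16 (size 4, align 4) → ends 20; f at 20 (size 2, align 2) → ends 22; tail pad 2 to reach multiple of 8; total 24 bytes, alignment 8
offset at 0 (size 24, align 8) → ends 24
mtime at 24 (size 8, align 8) → ends 32
reserved at 32 (size 1, align 1) → ends 33
pad 3 to align 4 for n_entries
n_entries at 36 (size 4, align 4) → ends 40
size at 40 (size 4, align 4) → ends 44

40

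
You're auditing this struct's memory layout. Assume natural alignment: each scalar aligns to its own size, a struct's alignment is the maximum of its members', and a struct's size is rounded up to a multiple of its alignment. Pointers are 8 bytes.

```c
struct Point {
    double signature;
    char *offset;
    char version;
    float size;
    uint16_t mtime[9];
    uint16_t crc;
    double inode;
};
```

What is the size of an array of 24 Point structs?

1344

signature at 0 (size 8, align 8) → ends 8
offset at 8 (size 8, align 8) → ends 16
version at 16 (size 1, align 1) → ends 17
pad 3 to align 4 for size
size at 20 (size 4, align 4) → ends 24
mtime at 24 (size 18, align 2) → ends 42
crc at 42 (size 2, align 2) → ends 44
pad 4 to align 8 for inode
inode at 48 (size 8, align 8) → ends 56
total 56 bytes, alignment 8
array of 24: 24 × 56 = 1344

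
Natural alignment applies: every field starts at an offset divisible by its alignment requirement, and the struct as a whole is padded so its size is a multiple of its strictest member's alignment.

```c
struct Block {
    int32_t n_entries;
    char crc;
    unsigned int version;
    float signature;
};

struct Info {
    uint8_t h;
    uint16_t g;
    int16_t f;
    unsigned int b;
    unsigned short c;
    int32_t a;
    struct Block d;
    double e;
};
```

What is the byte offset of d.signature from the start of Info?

32

Block: @0: n_entries [4B, align 4] → 4; @4: crc [1B, align 1] → 5; +3 pad (align 4); @8: version [4B, align 4] → 12; @12: signature [4B, align 4] → 16; size 16, align 4
@0: h [1B, align 1] → 1
+1 pad (align 2)
@2: g [2B, align 2] → 4
@4: f [2B, align 2] → 6
+2 pad (align 4)
@8: b [4B, align 4] → 12
@12: c [2B, align 2] → 14
+2 pad (align 4)
@16: a [4B, align 4] → 20
@20: d [16B, align 4] → 36
within Block: signature at 12
20 + 12 = 32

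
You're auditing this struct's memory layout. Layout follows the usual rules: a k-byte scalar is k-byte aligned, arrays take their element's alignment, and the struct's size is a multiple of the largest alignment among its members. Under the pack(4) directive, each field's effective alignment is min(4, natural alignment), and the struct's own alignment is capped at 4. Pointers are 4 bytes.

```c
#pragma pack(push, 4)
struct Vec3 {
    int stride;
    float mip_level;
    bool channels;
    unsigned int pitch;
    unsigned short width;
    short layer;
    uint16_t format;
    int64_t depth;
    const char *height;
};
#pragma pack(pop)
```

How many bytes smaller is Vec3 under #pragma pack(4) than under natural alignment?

4

natural layout:
  0..4  stride  (4B, 4-aligned)
  4..8  mip_level  (4B, 4-aligned)
  8..9  channels  (1B, 1-aligned)
  9..12  -- padding (3B)
  12..16  pitch  (4B, 4-aligned)
  16..18  width  (2B, 2-aligned)
  18..20  layer  (2B, 2-aligned)
  20..22  format  (2B, 2-aligned)
  22..24  -- padding (2B)
  24..32  depth  (8B, 8-aligned)
  32..36  height  (4B, 4-aligned)
  36..40  -- tail padding (4B)
  sizeof = 40, alignof = 8
packed(4) layout:
  0..4  stride  (4B, 4-aligned)
  4..8  mip_level  (4B, 4-aligned)
  8..9  channels  (1B, 1-aligned)
  9..12  -- padding (3B)
  12..16  pitch  (4B, 4-aligned)
  16..18  width  (2B, 2-aligned)
  18..20  layer  (2B, 2-aligned)
  20..22  format  (2B, 2-aligned)
  22..24  -- padding (2B)
  24..32  depth  (8B, 4-aligned)
  32..36  height  (4B, 4-aligned)
  sizeof = 36, alignof = 4
40 − 36 = 4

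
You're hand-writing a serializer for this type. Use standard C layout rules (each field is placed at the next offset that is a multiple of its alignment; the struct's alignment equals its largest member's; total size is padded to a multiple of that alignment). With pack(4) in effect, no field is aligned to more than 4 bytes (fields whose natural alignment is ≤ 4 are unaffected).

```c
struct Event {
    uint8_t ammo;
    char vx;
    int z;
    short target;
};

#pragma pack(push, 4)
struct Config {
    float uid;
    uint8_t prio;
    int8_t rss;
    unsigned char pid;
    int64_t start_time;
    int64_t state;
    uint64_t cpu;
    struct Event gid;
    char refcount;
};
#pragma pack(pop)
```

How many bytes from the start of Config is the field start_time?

8

Event: @0: ammo [1B, align 1] → 1; @1: vx [1B, align 1] → 2; +2 pad (align 4); @4: z [4B, align 4] → 8; @8: target [2B, align 2] → 10; +2 tail pad (align 4); size 12, align 4
@0: uid [4B, align 4] → 4
@4: prio [1B, align 1] → 5
@5: rss [1B, align 1] → 6
@6: pid [1B, align 1] → 7
+1 pad (align 4)
@8: start_time [8B, align 4] → 16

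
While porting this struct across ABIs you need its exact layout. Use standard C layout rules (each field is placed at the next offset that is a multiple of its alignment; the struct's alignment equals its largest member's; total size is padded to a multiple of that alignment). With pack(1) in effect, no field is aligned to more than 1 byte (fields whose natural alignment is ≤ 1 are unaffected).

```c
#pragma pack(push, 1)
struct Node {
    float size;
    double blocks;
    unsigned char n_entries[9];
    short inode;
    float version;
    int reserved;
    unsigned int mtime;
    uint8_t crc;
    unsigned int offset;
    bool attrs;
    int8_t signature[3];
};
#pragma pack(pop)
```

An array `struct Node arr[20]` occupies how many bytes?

0..4  size  (4B, 1-aligned)
4..12  blocks  (8B, 1-aligned)
12..21  n_entries  (9B, 1-aligned)
21..23  inode  (2B, 1-aligned)
23..27  version  (4B, 1-aligned)
27..31  reserved  (4B, 1-aligned)
31..35  mtime  (4B, 1-aligned)
35..36  crc  (1B, 1-aligned)
36..40  offset  (4B, 1-aligned)
40..41  attrs  (1B, 1-aligned)
41..44  signature  (3B, 1-aligned)
sizeof = 44, alignof = 1
array of 20: 20 × 44 = 880

880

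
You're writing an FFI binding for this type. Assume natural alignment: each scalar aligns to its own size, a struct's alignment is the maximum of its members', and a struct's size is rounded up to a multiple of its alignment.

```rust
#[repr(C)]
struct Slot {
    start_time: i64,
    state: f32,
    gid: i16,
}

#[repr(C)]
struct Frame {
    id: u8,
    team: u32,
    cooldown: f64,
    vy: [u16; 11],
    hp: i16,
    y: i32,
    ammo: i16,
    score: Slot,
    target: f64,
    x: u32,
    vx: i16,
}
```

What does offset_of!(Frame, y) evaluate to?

Slot: start_time at 0 (size 8, align 8) → ends 8; state at 8 (size 4, align 4) → ends 12; gid at 12 (size 2, align 2) → ends 14; tail pad 2 to reach multiple of 8; total 16 bytes, alignment 8
id at 0 (size 1, align 1) → ends 1
pad 3 to align 4 for team
team at 4 (size 4, align 4) → ends 8
cooldown at 8 (size 8, align 8) → ends 16
vy at 16 (size 22, align 2) → ends 38
hp at 38 (size 2, align 2) → ends 40
y at 40 (size 4, align 4) → ends 44

40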